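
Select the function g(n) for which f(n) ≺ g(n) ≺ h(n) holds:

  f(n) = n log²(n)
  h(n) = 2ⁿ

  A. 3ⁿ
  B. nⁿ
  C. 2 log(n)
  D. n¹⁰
D

We need g(n) with n log²(n) = o(g(n)) and g(n) = o(2ⁿ), i.e. O(n log² n) ≺ g ≺ O(2ⁿ).
Check each option:
  A. 3ⁿ — O(3ⁿ) does not grow strictly slower than h(n)
  B. nⁿ — O(nⁿ) does not grow strictly slower than h(n)
  C. 2 log(n) — O(log n) does not grow strictly faster than f(n)
  D. n¹⁰ — O(n¹⁰) is strictly between O(n log² n) and O(2ⁿ) ✓

Only option D (n¹⁰) lies strictly between.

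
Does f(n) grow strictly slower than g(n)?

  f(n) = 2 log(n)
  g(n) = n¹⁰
True

f(n) = 2 log(n) is O(log n), and g(n) = n¹⁰ is O(n¹⁰).
Since O(log n) grows strictly slower than O(n¹⁰), f(n) = o(g(n)) is true.
This means lim(n→∞) f(n)/g(n) = 0.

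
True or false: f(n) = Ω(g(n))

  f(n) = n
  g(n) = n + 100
True

f(n) = n and g(n) = n + 100 are both O(n).
Big-Ω permits equal growth rates (f ≥ c·g for some c > 0), so f(n) = Ω(g(n)) is true.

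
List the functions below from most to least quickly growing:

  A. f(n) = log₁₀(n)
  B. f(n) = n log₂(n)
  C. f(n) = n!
C > B > A

Comparing growth rates:
C = n! is O(n!)
B = n log₂(n) is O(n log n)
A = log₁₀(n) is O(log n)

Therefore, the order from fastest to slowest is: C > B > A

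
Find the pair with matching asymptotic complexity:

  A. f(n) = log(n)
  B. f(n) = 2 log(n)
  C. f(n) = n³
A and B

Examining each function:
  A. log(n) is O(log n)
  B. 2 log(n) is O(log n)
  C. n³ is O(n³)

Functions A and B both have the same complexity class.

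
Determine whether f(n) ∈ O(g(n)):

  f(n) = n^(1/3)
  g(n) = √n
True

f(n) = n^(1/3) is O(n^(1/3)), and g(n) = √n is O(√n).
Since O(n^(1/3)) ⊆ O(√n) (f grows no faster than g), f(n) = O(g(n)) is true.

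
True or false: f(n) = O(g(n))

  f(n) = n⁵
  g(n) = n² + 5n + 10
False

f(n) = n⁵ is O(n⁵), and g(n) = n² + 5n + 10 is O(n²).
Since O(n⁵) grows faster than O(n²), f(n) = O(g(n)) is false.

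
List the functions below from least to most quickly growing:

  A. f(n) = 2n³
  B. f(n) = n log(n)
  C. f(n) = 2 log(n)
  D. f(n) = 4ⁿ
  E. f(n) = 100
E < C < B < A < D

Comparing growth rates:
E = 100 is O(1)
C = 2 log(n) is O(log n)
B = n log(n) is O(n log n)
A = 2n³ is O(n³)
D = 4ⁿ is O(4ⁿ)

Therefore, the order from slowest to fastest is: E < C < B < A < D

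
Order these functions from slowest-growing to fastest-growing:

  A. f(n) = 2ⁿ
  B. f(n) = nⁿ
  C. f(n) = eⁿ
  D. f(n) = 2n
D < A < C < B

Comparing growth rates:
D = 2n is O(n)
A = 2ⁿ is O(2ⁿ)
C = eⁿ is O(eⁿ)
B = nⁿ is O(nⁿ)

Therefore, the order from slowest to fastest is: D < A < C < B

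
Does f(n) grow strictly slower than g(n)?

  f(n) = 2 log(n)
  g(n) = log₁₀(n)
False

f(n) = 2 log(n) is O(log n), and g(n) = log₁₀(n) is O(log n).
Since they have the same growth rate, f(n) = o(g(n)) is false.
(f = o(g) requires f to grow strictly slower, not equal.)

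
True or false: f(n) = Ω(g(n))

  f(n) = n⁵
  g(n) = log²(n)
True

f(n) = n⁵ is O(n⁵), and g(n) = log²(n) is O(log² n).
Since O(n⁵) grows at least as fast as O(log² n), f(n) = Ω(g(n)) is true.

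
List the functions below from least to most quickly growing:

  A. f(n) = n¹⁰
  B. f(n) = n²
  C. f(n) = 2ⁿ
B < A < C

Comparing growth rates:
B = n² is O(n²)
A = n¹⁰ is O(n¹⁰)
C = 2ⁿ is O(2ⁿ)

Therefore, the order from slowest to fastest is: B < A < C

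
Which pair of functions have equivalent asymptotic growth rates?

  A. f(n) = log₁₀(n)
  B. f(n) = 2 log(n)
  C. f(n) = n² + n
A and B

Examining each function:
  A. log₁₀(n) is O(log n)
  B. 2 log(n) is O(log n)
  C. n² + n is O(n²)

Functions A and B both have the same complexity class.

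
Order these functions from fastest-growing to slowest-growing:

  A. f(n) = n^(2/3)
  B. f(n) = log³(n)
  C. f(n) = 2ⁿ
C > A > B

Comparing growth rates:
C = 2ⁿ is O(2ⁿ)
A = n^(2/3) is O(n^(2/3))
B = log³(n) is O(log³ n)

Therefore, the order from fastest to slowest is: C > A > B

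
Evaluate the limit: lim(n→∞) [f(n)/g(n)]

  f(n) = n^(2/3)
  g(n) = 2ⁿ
0

Since n^(2/3) (O(n^(2/3))) grows slower than 2ⁿ (O(2ⁿ)),
the ratio f(n)/g(n) → 0 as n → ∞.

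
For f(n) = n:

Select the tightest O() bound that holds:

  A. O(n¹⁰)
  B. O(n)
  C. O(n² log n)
B

f(n) = n is O(n).
All listed options are valid Big-O bounds (upper bounds),
but O(n) is the tightest (smallest valid bound).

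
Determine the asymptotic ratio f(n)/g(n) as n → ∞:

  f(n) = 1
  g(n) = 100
1/100

Since 1 and 100 have the same growth rate (O(1)),
the ratio converges to a constant: 1/100.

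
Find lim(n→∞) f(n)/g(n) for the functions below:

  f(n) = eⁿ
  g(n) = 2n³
∞

Since eⁿ (O(eⁿ)) grows faster than 2n³ (O(n³)),
the ratio f(n)/g(n) → ∞ as n → ∞.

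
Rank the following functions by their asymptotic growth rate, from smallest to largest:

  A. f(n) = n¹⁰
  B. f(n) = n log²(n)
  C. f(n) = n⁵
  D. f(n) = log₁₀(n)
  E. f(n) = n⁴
D < B < E < C < A

Comparing growth rates:
D = log₁₀(n) is O(log n)
B = n log²(n) is O(n log² n)
E = n⁴ is O(n⁴)
C = n⁵ is O(n⁵)
A = n¹⁰ is O(n¹⁰)

Therefore, the order from slowest to fastest is: D < B < E < C < A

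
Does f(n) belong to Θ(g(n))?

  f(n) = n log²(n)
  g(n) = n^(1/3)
False

f(n) = n log²(n) is O(n log² n), and g(n) = n^(1/3) is O(n^(1/3)).
Since they have different growth rates, f(n) = Θ(g(n)) is false.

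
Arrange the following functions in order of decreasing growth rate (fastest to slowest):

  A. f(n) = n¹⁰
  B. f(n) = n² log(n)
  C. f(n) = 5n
A > B > C

Comparing growth rates:
A = n¹⁰ is O(n¹⁰)
B = n² log(n) is O(n² log n)
C = 5n is O(n)

Therefore, the order from fastest to slowest is: A > B > C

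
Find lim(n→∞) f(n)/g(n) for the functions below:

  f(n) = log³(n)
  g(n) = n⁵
0

Since log³(n) (O(log³ n)) grows slower than n⁵ (O(n⁵)),
the ratio f(n)/g(n) → 0 as n → ∞.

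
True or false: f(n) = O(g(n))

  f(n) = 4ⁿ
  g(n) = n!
True

f(n) = 4ⁿ is O(4ⁿ), and g(n) = n! is O(n!).
Since O(4ⁿ) ⊆ O(n!) (f grows no faster than g), f(n) = O(g(n)) is true.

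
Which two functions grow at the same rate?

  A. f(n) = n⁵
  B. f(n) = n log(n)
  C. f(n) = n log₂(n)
B and C

Examining each function:
  A. n⁵ is O(n⁵)
  B. n log(n) is O(n log n)
  C. n log₂(n) is O(n log n)

Functions B and C both have the same complexity class.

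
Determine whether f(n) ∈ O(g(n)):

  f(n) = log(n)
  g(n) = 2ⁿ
True

f(n) = log(n) is O(log n), and g(n) = 2ⁿ is O(2ⁿ).
Since O(log n) ⊆ O(2ⁿ) (f grows no faster than g), f(n) = O(g(n)) is true.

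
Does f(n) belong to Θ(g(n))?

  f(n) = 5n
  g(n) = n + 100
True

f(n) = 5n and g(n) = n + 100 are both O(n).
Since they have the same asymptotic growth rate, f(n) = Θ(g(n)) is true.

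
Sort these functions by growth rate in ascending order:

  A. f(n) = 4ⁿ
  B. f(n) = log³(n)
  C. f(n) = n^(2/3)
B < C < A

Comparing growth rates:
B = log³(n) is O(log³ n)
C = n^(2/3) is O(n^(2/3))
A = 4ⁿ is O(4ⁿ)

Therefore, the order from slowest to fastest is: B < C < A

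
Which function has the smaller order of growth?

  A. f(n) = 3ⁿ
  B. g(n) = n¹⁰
B

f(n) = 3ⁿ is O(3ⁿ), while g(n) = n¹⁰ is O(n¹⁰).
Since O(n¹⁰) grows slower than O(3ⁿ), g(n) is dominated.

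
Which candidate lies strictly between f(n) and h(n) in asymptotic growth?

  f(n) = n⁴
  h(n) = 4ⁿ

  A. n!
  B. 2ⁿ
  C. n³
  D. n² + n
B

We need g(n) with n⁴ = o(g(n)) and g(n) = o(4ⁿ), i.e. O(n⁴) ≺ g ≺ O(4ⁿ).
Check each option:
  A. n! — O(n!) does not grow strictly slower than h(n)
  B. 2ⁿ — O(2ⁿ) is strictly between O(n⁴) and O(4ⁿ) ✓
  C. n³ — O(n³) does not grow strictly faster than f(n)
  D. n² + n — O(n²) does not grow strictly faster than f(n)

Only option B (2ⁿ) lies strictly between.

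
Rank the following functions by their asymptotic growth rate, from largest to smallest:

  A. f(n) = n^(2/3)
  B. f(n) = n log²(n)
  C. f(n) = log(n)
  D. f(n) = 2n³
D > B > A > C

Comparing growth rates:
D = 2n³ is O(n³)
B = n log²(n) is O(n log² n)
A = n^(2/3) is O(n^(2/3))
C = log(n) is O(log n)

Therefore, the order from fastest to slowest is: D > B > A > C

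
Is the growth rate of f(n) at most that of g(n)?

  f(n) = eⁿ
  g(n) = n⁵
False

f(n) = eⁿ is O(eⁿ), and g(n) = n⁵ is O(n⁵).
Since O(eⁿ) grows faster than O(n⁵), f(n) = O(g(n)) is false.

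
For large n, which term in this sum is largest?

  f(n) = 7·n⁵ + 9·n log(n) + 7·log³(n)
7·n⁵

Looking at each term:
  - 7·n⁵ is O(n⁵)
  - 9·n log(n) is O(n log n)
  - 7·log³(n) is O(log³ n)

The term 7·n⁵ (O(n⁵)) grows fastest and dominates all others.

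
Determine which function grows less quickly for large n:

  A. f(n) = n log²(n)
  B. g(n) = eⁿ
A

f(n) = n log²(n) is O(n log² n), while g(n) = eⁿ is O(eⁿ).
Since O(n log² n) grows slower than O(eⁿ), f(n) is dominated.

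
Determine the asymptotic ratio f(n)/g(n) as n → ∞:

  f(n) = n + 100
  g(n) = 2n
1/2

Since n + 100 and 2n have the same growth rate (O(n)),
the ratio converges to a constant: 1/2.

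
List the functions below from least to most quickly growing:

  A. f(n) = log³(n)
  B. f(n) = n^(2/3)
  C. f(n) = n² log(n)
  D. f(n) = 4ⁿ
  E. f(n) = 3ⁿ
A < B < C < E < D

Comparing growth rates:
A = log³(n) is O(log³ n)
B = n^(2/3) is O(n^(2/3))
C = n² log(n) is O(n² log n)
E = 3ⁿ is O(3ⁿ)
D = 4ⁿ is O(4ⁿ)

Therefore, the order from slowest to fastest is: A < B < C < E < D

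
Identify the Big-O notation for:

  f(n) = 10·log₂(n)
O(log n)

The dominant term in 10·log₂(n) is 10·log₂(n), which is Θ(log n).
Constants are absorbed, so the tightest bound is O(log n).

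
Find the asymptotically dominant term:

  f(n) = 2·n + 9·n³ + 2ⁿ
2ⁿ

Looking at each term:
  - 2·n is O(n)
  - 9·n³ is O(n³)
  - 2ⁿ is O(2ⁿ)

The term 2ⁿ (O(2ⁿ)) grows fastest and dominates all others.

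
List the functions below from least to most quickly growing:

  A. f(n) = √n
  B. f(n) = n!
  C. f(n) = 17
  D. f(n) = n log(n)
C < A < D < B

Comparing growth rates:
C = 17 is O(1)
A = √n is O(√n)
D = n log(n) is O(n log n)
B = n! is O(n!)

Therefore, the order from slowest to fastest is: C < A < D < B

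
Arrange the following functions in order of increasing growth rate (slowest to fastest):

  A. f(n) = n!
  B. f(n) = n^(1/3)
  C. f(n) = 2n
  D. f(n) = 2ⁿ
B < C < D < A

Comparing growth rates:
B = n^(1/3) is O(n^(1/3))
C = 2n is O(n)
D = 2ⁿ is O(2ⁿ)
A = n! is O(n!)

Therefore, the order from slowest to fastest is: B < C < D < A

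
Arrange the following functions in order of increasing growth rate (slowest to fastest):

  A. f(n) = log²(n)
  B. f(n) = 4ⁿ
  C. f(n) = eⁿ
A < C < B

Comparing growth rates:
A = log²(n) is O(log² n)
C = eⁿ is O(eⁿ)
B = 4ⁿ is O(4ⁿ)

Therefore, the order from slowest to fastest is: A < C < B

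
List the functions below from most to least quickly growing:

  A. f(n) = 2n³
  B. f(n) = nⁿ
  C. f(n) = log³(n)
B > A > C

Comparing growth rates:
B = nⁿ is O(nⁿ)
A = 2n³ is O(n³)
C = log³(n) is O(log³ n)

Therefore, the order from fastest to slowest is: B > A > C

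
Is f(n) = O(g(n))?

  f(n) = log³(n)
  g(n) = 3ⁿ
True

f(n) = log³(n) is O(log³ n), and g(n) = 3ⁿ is O(3ⁿ).
Since O(log³ n) ⊆ O(3ⁿ) (f grows no faster than g), f(n) = O(g(n)) is true.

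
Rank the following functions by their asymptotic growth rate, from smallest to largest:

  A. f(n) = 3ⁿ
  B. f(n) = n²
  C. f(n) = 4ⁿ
B < A < C

Comparing growth rates:
B = n² is O(n²)
A = 3ⁿ is O(3ⁿ)
C = 4ⁿ is O(4ⁿ)

Therefore, the order from slowest to fastest is: B < A < C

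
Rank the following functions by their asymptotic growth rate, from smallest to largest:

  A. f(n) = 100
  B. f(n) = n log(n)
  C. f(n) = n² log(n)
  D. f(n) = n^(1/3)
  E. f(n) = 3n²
A < D < B < E < C

Comparing growth rates:
A = 100 is O(1)
D = n^(1/3) is O(n^(1/3))
B = n log(n) is O(n log n)
E = 3n² is O(n²)
C = n² log(n) is O(n² log n)

Therefore, the order from slowest to fastest is: A < D < B < E < C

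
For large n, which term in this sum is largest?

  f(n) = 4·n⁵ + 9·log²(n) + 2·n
4·n⁵

Looking at each term:
  - 4·n⁵ is O(n⁵)
  - 9·log²(n) is O(log² n)
  - 2·n is O(n)

The term 4·n⁵ (O(n⁵)) grows fastest and dominates all others.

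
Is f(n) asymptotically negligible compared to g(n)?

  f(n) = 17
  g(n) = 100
False

f(n) = 17 is O(1), and g(n) = 100 is O(1).
Since they have the same growth rate, f(n) = o(g(n)) is false.
(f = o(g) requires f to grow strictly slower, not equal.)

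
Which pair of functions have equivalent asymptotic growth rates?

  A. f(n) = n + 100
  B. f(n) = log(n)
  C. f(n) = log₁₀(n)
B and C

Examining each function:
  A. n + 100 is O(n)
  B. log(n) is O(log n)
  C. log₁₀(n) is O(log n)

Functions B and C both have the same complexity class.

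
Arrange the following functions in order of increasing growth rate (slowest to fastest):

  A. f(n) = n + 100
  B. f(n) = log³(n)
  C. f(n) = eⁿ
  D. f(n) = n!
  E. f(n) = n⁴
B < A < E < C < D

Comparing growth rates:
B = log³(n) is O(log³ n)
A = n + 100 is O(n)
E = n⁴ is O(n⁴)
C = eⁿ is O(eⁿ)
D = n! is O(n!)

Therefore, the order from slowest to fastest is: B < A < E < C < D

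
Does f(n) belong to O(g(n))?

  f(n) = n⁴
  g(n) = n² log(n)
False

f(n) = n⁴ is O(n⁴), and g(n) = n² log(n) is O(n² log n).
Since O(n⁴) grows faster than O(n² log n), f(n) = O(g(n)) is false.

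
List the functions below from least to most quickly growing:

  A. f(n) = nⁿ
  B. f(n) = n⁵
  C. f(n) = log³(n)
C < B < A

Comparing growth rates:
C = log³(n) is O(log³ n)
B = n⁵ is O(n⁵)
A = nⁿ is O(nⁿ)

Therefore, the order from slowest to fastest is: C < B < A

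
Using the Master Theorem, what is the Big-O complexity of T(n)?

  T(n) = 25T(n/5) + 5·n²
Θ(n² log n)

Master Theorem: a = 25, b = 5, f(n) = 5·n².
Compute the critical exponent d = log₅(25) = 2.
Compare f(n) = Θ(n²) against n^d:
  k = 2 = d, so f(n) = Θ(n^d) — Case 2.
  Work is balanced across levels: T(n) = Θ(n^d log n) = Θ(n² log n).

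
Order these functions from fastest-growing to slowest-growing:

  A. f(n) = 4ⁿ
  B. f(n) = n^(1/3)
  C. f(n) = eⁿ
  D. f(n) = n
A > C > D > B

Comparing growth rates:
A = 4ⁿ is O(4ⁿ)
C = eⁿ is O(eⁿ)
D = n is O(n)
B = n^(1/3) is O(n^(1/3))

Therefore, the order from fastest to slowest is: A > C > D > B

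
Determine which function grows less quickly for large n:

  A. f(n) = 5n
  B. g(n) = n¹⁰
A

f(n) = 5n is O(n), while g(n) = n¹⁰ is O(n¹⁰).
Since O(n) grows slower than O(n¹⁰), f(n) is dominated.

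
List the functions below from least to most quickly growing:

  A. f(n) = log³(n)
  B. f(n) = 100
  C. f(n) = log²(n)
B < C < A

Comparing growth rates:
B = 100 is O(1)
C = log²(n) is O(log² n)
A = log³(n) is O(log³ n)

Therefore, the order from slowest to fastest is: B < C < A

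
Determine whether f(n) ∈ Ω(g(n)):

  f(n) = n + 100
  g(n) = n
True

f(n) = n + 100 and g(n) = n are both O(n).
Big-Ω permits equal growth rates (f ≥ c·g for some c > 0), so f(n) = Ω(g(n)) is true.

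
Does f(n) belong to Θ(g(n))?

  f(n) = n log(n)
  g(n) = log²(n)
False

f(n) = n log(n) is O(n log n), and g(n) = log²(n) is O(log² n).
Since they have different growth rates, f(n) = Θ(g(n)) is false.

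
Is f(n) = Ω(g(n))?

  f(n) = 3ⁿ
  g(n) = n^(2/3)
True

f(n) = 3ⁿ is O(3ⁿ), and g(n) = n^(2/3) is O(n^(2/3)).
Since O(3ⁿ) grows at least as fast as O(n^(2/3)), f(n) = Ω(g(n)) is true.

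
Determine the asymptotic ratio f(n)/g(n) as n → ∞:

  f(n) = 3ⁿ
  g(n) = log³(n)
∞

Since 3ⁿ (O(3ⁿ)) grows faster than log³(n) (O(log³ n)),
the ratio f(n)/g(n) → ∞ as n → ∞.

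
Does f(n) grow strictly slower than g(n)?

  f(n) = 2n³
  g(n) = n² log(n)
False

f(n) = 2n³ is O(n³), and g(n) = n² log(n) is O(n² log n).
Since O(n³) grows faster than or equal to O(n² log n), f(n) = o(g(n)) is false.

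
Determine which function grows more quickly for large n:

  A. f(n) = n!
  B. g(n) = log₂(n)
A

f(n) = n! is O(n!), while g(n) = log₂(n) is O(log n).
Since O(n!) grows faster than O(log n), f(n) dominates.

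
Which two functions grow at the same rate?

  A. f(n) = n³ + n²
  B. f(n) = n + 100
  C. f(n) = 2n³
A and C

Examining each function:
  A. n³ + n² is O(n³)
  B. n + 100 is O(n)
  C. 2n³ is O(n³)

Functions A and C both have the same complexity class.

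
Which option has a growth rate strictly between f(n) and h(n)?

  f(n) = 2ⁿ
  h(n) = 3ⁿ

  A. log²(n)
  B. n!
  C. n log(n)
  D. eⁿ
D

We need g(n) with 2ⁿ = o(g(n)) and g(n) = o(3ⁿ), i.e. O(2ⁿ) ≺ g ≺ O(3ⁿ).
Check each option:
  A. log²(n) — O(log² n) does not grow strictly faster than f(n)
  B. n! — O(n!) does not grow strictly slower than h(n)
  C. n log(n) — O(n log n) does not grow strictly faster than f(n)
  D. eⁿ — O(eⁿ) is strictly between O(2ⁿ) and O(3ⁿ) ✓

Only option D (eⁿ) lies strictly between.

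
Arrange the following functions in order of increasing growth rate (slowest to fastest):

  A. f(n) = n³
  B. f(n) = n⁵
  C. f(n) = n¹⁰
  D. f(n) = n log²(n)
D < A < B < C

Comparing growth rates:
D = n log²(n) is O(n log² n)
A = n³ is O(n³)
B = n⁵ is O(n⁵)
C = n¹⁰ is O(n¹⁰)

Therefore, the order from slowest to fastest is: D < A < B < C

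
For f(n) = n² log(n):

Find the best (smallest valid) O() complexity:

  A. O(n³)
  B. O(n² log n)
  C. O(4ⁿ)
B

f(n) = n² log(n) is O(n² log n).
All listed options are valid Big-O bounds (upper bounds),
but O(n² log n) is the tightest (smallest valid bound).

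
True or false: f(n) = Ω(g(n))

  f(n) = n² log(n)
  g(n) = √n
True

f(n) = n² log(n) is O(n² log n), and g(n) = √n is O(√n).
Since O(n² log n) grows at least as fast as O(√n), f(n) = Ω(g(n)) is true.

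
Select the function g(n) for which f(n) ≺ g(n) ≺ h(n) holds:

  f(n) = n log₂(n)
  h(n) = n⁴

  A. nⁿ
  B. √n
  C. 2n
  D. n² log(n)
D

We need g(n) with n log₂(n) = o(g(n)) and g(n) = o(n⁴), i.e. O(n log n) ≺ g ≺ O(n⁴).
Check each option:
  A. nⁿ — O(nⁿ) does not grow strictly slower than h(n)
  B. √n — O(√n) does not grow strictly faster than f(n)
  C. 2n — O(n) does not grow strictly faster than f(n)
  D. n² log(n) — O(n² log n) is strictly between O(n log n) and O(n⁴) ✓

Only option D (n² log(n)) lies strictly between.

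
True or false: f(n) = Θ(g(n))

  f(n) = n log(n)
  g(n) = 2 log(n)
False

f(n) = n log(n) is O(n log n), and g(n) = 2 log(n) is O(log n).
Since they have different growth rates, f(n) = Θ(g(n)) is false.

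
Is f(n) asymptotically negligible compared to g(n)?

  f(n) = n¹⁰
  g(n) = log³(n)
False

f(n) = n¹⁰ is O(n¹⁰), and g(n) = log³(n) is O(log³ n).
Since O(n¹⁰) grows faster than or equal to O(log³ n), f(n) = o(g(n)) is false.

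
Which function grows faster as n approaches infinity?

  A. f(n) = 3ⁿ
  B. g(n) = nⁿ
B

f(n) = 3ⁿ is O(3ⁿ), while g(n) = nⁿ is O(nⁿ).
Since O(nⁿ) grows faster than O(3ⁿ), g(n) dominates.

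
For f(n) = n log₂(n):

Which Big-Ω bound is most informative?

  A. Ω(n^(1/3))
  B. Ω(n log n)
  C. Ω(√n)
B

f(n) = n log₂(n) is Ω(n log n).
All listed options are valid Big-Ω bounds (lower bounds),
but Ω(n log n) is the tightest (largest valid bound).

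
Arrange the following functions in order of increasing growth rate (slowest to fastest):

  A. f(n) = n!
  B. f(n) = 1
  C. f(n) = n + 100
B < C < A

Comparing growth rates:
B = 1 is O(1)
C = n + 100 is O(n)
A = n! is O(n!)

Therefore, the order from slowest to fastest is: B < C < A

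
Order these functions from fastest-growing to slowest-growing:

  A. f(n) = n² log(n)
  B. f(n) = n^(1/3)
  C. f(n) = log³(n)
A > B > C

Comparing growth rates:
A = n² log(n) is O(n² log n)
B = n^(1/3) is O(n^(1/3))
C = log³(n) is O(log³ n)

Therefore, the order from fastest to slowest is: A > B > C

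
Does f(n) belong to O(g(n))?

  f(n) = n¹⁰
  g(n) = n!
True

f(n) = n¹⁰ is O(n¹⁰), and g(n) = n! is O(n!).
Since O(n¹⁰) ⊆ O(n!) (f grows no faster than g), f(n) = O(g(n)) is true.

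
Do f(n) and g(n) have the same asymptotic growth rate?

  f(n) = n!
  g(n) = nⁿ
False

f(n) = n! is O(n!), and g(n) = nⁿ is O(nⁿ).
Since they have different growth rates, f(n) = Θ(g(n)) is false.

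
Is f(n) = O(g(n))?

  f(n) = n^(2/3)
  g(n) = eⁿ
True

f(n) = n^(2/3) is O(n^(2/3)), and g(n) = eⁿ is O(eⁿ).
Since O(n^(2/3)) ⊆ O(eⁿ) (f grows no faster than g), f(n) = O(g(n)) is true.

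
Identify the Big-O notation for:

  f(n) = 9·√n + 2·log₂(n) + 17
O(√n)

The dominant term in 9·√n + 2·log₂(n) + 17 is 9·√n, which is Θ(√n).
Lower-order terms (2·log₂(n), 17) are asymptotically negligible.
Constants are absorbed, so the tightest bound is O(√n).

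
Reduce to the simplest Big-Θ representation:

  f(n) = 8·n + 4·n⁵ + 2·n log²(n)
Θ(n⁵)

Order the terms by growth rate: 8·n ≺ 2·n log²(n) ≺ 4·n⁵.
The fastest-growing term 4·n⁵ dominates as n → ∞; dropping its constant factor gives Θ(n⁵).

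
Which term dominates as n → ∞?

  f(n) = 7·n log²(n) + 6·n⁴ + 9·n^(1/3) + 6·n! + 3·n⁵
6·n!

Looking at each term:
  - 7·n log²(n) is O(n log² n)
  - 6·n⁴ is O(n⁴)
  - 9·n^(1/3) is O(n^(1/3))
  - 6·n! is O(n!)
  - 3·n⁵ is O(n⁵)

The term 6·n! (O(n!)) grows fastest and dominates all others.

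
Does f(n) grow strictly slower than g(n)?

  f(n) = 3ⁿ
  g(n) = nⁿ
True

f(n) = 3ⁿ is O(3ⁿ), and g(n) = nⁿ is O(nⁿ).
Since O(3ⁿ) grows strictly slower than O(nⁿ), f(n) = o(g(n)) is true.
This means lim(n→∞) f(n)/g(n) = 0.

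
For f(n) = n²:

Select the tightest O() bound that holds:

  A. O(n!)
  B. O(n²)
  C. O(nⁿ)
B

f(n) = n² is O(n²).
All listed options are valid Big-O bounds (upper bounds),
but O(n²) is the tightest (smallest valid bound).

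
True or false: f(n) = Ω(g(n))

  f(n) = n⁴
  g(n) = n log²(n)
True

f(n) = n⁴ is O(n⁴), and g(n) = n log²(n) is O(n log² n).
Since O(n⁴) grows at least as fast as O(n log² n), f(n) = Ω(g(n)) is true.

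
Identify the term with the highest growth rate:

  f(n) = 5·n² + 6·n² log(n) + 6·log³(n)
6·n² log(n)

Looking at each term:
  - 5·n² is O(n²)
  - 6·n² log(n) is O(n² log n)
  - 6·log³(n) is O(log³ n)

The term 6·n² log(n) (O(n² log n)) grows fastest and dominates all others.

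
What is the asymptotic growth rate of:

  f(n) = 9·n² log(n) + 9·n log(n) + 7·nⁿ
Θ(nⁿ)

Order the terms by growth rate: 9·n log(n) ≺ 9·n² log(n) ≺ 7·nⁿ.
The fastest-growing term 7·nⁿ dominates as n → ∞; dropping its constant factor gives Θ(nⁿ).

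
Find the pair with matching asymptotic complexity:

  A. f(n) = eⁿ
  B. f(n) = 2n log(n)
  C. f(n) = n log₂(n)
B and C

Examining each function:
  A. eⁿ is O(eⁿ)
  B. 2n log(n) is O(n log n)
  C. n log₂(n) is O(n log n)

Functions B and C both have the same complexity class.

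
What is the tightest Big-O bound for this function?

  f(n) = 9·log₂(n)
O(log n)

The dominant term in 9·log₂(n) is 9·log₂(n), which is Θ(log n).
Constants are absorbed, so the tightest bound is O(log n).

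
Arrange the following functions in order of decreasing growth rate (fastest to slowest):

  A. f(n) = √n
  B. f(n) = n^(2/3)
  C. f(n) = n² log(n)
C > B > A

Comparing growth rates:
C = n² log(n) is O(n² log n)
B = n^(2/3) is O(n^(2/3))
A = √n is O(√n)

Therefore, the order from fastest to slowest is: C > B > A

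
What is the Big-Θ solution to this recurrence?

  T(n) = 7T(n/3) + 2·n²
Θ(n²)

Master Theorem: a = 7, b = 3, f(n) = 2·n².
Compute the critical exponent d = log₃(7) = 1.771.
Compare f(n) = Θ(n²) against n^d:
  k = 2 > d = 1.771, so f(n) = Ω(n^(d+ε)) — Case 3.
  Regularity: a·(n/b)^2/n^2 = a/b^2 = 7/9 < 1 ✓.
  The top-level work dominates: T(n) = Θ(f(n)) = Θ(n²).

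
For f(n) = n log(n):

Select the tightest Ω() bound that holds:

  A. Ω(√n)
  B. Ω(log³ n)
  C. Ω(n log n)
C

f(n) = n log(n) is Ω(n log n).
All listed options are valid Big-Ω bounds (lower bounds),
but Ω(n log n) is the tightest (largest valid bound).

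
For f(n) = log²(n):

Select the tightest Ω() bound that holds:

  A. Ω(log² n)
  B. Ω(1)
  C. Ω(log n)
A

f(n) = log²(n) is Ω(log² n).
All listed options are valid Big-Ω bounds (lower bounds),
but Ω(log² n) is the tightest (largest valid bound).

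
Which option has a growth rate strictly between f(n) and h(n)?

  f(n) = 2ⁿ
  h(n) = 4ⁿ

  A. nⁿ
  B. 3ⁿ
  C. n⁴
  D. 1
B

We need g(n) with 2ⁿ = o(g(n)) and g(n) = o(4ⁿ), i.e. O(2ⁿ) ≺ g ≺ O(4ⁿ).
Check each option:
  A. nⁿ — O(nⁿ) does not grow strictly slower than h(n)
  B. 3ⁿ — O(3ⁿ) is strictly between O(2ⁿ) and O(4ⁿ) ✓
  C. n⁴ — O(n⁴) does not grow strictly faster than f(n)
  D. 1 — O(1) does not grow strictly faster than f(n)

Only option B (3ⁿ) lies strictly between.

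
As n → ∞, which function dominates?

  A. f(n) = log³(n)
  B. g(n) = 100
A

f(n) = log³(n) is O(log³ n), while g(n) = 100 is O(1).
Since O(log³ n) grows faster than O(1), f(n) dominates.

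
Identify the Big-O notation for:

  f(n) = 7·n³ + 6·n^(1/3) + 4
O(n³)

The dominant term in 7·n³ + 6·n^(1/3) + 4 is 7·n³, which is Θ(n³).
Lower-order terms (6·n^(1/3), 4) are asymptotically negligible.
Constants are absorbed, so the tightest bound is O(n³).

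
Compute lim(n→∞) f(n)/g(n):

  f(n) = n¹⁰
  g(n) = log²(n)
∞

Since n¹⁰ (O(n¹⁰)) grows faster than log²(n) (O(log² n)),
the ratio f(n)/g(n) → ∞ as n → ∞.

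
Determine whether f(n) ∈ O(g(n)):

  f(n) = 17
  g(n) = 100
True

f(n) = 17 and g(n) = 100 are both O(1).
Big-O permits equal growth rates (f ≤ c·g for some c), so f(n) = O(g(n)) is true.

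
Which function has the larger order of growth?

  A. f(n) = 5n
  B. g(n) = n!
B

f(n) = 5n is O(n), while g(n) = n! is O(n!).
Since O(n!) grows faster than O(n), g(n) dominates.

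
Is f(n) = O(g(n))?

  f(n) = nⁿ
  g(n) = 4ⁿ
False

f(n) = nⁿ is O(nⁿ), and g(n) = 4ⁿ is O(4ⁿ).
Since O(nⁿ) grows faster than O(4ⁿ), f(n) = O(g(n)) is false.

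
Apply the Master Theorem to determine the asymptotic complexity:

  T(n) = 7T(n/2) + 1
Θ(n^log₂(7))

Master Theorem: a = 7, b = 2, f(n) = 1.
Compute the critical exponent d = log₂(7) = 2.807.
Compare f(n) = Θ(1) against n^d:
  k = 0 < d = 2.807, so f(n) = O(n^(d-ε)) — Case 1.
  The recursion cost dominates: T(n) = Θ(n^d) = Θ(n^log₂(7)).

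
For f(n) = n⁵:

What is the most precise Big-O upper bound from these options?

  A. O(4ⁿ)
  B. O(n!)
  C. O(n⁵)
C

f(n) = n⁵ is O(n⁵).
All listed options are valid Big-O bounds (upper bounds),
but O(n⁵) is the tightest (smallest valid bound).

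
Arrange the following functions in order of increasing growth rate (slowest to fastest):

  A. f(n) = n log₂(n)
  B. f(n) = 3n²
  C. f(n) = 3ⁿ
A < B < C

Comparing growth rates:
A = n log₂(n) is O(n log n)
B = 3n² is O(n²)
C = 3ⁿ is O(3ⁿ)

Therefore, the order from slowest to fastest is: A < B < C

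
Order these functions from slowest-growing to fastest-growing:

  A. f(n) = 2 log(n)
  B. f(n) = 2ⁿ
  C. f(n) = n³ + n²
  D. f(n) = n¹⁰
A < C < D < B

Comparing growth rates:
A = 2 log(n) is O(log n)
C = n³ + n² is O(n³)
D = n¹⁰ is O(n¹⁰)
B = 2ⁿ is O(2ⁿ)

Therefore, the order from slowest to fastest is: A < C < D < B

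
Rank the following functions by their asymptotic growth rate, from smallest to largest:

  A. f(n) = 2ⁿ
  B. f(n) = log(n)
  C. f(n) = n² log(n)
B < C < A

Comparing growth rates:
B = log(n) is O(log n)
C = n² log(n) is O(n² log n)
A = 2ⁿ is O(2ⁿ)

Therefore, the order from slowest to fastest is: B < C < A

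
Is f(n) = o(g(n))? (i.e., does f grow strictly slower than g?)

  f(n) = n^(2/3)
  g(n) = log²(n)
False

f(n) = n^(2/3) is O(n^(2/3)), and g(n) = log²(n) is O(log² n).
Since O(n^(2/3)) grows faster than or equal to O(log² n), f(n) = o(g(n)) is false.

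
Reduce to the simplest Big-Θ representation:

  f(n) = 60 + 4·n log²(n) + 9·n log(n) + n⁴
Θ(n⁴)

Order the terms by growth rate: 60 ≺ 9·n log(n) ≺ 4·n log²(n) ≺ n⁴.
The fastest-growing term n⁴ dominates as n → ∞; dropping its constant factor gives Θ(n⁴).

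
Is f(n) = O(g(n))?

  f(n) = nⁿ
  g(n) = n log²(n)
False

f(n) = nⁿ is O(nⁿ), and g(n) = n log²(n) is O(n log² n).
Since O(nⁿ) grows faster than O(n log² n), f(n) = O(g(n)) is false.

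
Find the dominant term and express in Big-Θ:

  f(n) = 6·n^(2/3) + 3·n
Θ(n)

Order the terms by growth rate: 6·n^(2/3) ≺ 3·n.
The fastest-growing term 3·n dominates as n → ∞; dropping its constant factor gives Θ(n).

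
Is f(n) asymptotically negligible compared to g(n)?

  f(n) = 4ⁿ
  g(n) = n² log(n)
False

f(n) = 4ⁿ is O(4ⁿ), and g(n) = n² log(n) is O(n² log n).
Since O(4ⁿ) grows faster than or equal to O(n² log n), f(n) = o(g(n)) is false.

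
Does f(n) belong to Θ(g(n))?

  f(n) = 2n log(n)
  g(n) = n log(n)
True

f(n) = 2n log(n) and g(n) = n log(n) are both O(n log n).
Since they have the same asymptotic growth rate, f(n) = Θ(g(n)) is true.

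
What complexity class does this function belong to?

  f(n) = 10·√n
O(√n)

The dominant term in 10·√n is 10·√n, which is Θ(√n).
Constants are absorbed, so the tightest bound is O(√n).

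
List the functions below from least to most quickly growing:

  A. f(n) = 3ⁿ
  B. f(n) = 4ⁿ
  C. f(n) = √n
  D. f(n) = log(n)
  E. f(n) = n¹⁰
D < C < E < A < B

Comparing growth rates:
D = log(n) is O(log n)
C = √n is O(√n)
E = n¹⁰ is O(n¹⁰)
A = 3ⁿ is O(3ⁿ)
B = 4ⁿ is O(4ⁿ)

Therefore, the order from slowest to fastest is: D < C < E < A < B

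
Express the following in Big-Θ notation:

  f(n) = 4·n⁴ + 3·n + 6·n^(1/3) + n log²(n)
Θ(n⁴)

Order the terms by growth rate: 6·n^(1/3) ≺ 3·n ≺ n log²(n) ≺ 4·n⁴.
The fastest-growing term 4·n⁴ dominates as n → ∞; dropping its constant factor gives Θ(n⁴).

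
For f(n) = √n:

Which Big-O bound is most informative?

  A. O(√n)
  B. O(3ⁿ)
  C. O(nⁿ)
A

f(n) = √n is O(√n).
All listed options are valid Big-O bounds (upper bounds),
but O(√n) is the tightest (smallest valid bound).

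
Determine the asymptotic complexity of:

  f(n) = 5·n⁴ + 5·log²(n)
O(n⁴)

The dominant term in 5·n⁴ + 5·log²(n) is 5·n⁴, which is Θ(n⁴).
Lower-order terms (5·log²(n)) are asymptotically negligible.
Constants are absorbed, so the tightest bound is O(n⁴).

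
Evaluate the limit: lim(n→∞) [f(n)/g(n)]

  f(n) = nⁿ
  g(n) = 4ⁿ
∞

Since nⁿ (O(nⁿ)) grows faster than 4ⁿ (O(4ⁿ)),
the ratio f(n)/g(n) → ∞ as n → ∞.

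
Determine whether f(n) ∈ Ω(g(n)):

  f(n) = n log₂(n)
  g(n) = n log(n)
True

f(n) = n log₂(n) and g(n) = n log(n) are both O(n log n).
Big-Ω permits equal growth rates (f ≥ c·g for some c > 0), so f(n) = Ω(g(n)) is true.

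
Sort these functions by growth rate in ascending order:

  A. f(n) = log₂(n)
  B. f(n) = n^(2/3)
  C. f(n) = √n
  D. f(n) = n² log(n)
A < C < B < D

Comparing growth rates:
A = log₂(n) is O(log n)
C = √n is O(√n)
B = n^(2/3) is O(n^(2/3))
D = n² log(n) is O(n² log n)

Therefore, the order from slowest to fastest is: A < C < B < D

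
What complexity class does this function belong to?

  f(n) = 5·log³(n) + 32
O(log³ n)

The dominant term in 5·log³(n) + 32 is 5·log³(n), which is Θ(log³ n).
Lower-order terms (32) are asymptotically negligible.
Constants are absorbed, so the tightest bound is O(log³ n).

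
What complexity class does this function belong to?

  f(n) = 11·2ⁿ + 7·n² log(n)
O(2ⁿ)

The dominant term in 11·2ⁿ + 7·n² log(n) is 11·2ⁿ, which is Θ(2ⁿ).
Lower-order terms (7·n² log(n)) are asymptotically negligible.
Constants are absorbed, so the tightest bound is O(2ⁿ).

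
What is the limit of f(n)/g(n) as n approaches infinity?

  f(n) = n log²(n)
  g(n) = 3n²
0

Since n log²(n) (O(n log² n)) grows slower than 3n² (O(n²)),
the ratio f(n)/g(n) → 0 as n → ∞.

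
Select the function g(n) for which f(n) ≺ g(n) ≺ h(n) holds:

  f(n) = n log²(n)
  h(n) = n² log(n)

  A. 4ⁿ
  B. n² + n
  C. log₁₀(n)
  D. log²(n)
B

We need g(n) with n log²(n) = o(g(n)) and g(n) = o(n² log(n)), i.e. O(n log² n) ≺ g ≺ O(n² log n).
Check each option:
  A. 4ⁿ — O(4ⁿ) does not grow strictly slower than h(n)
  B. n² + n — O(n²) is strictly between O(n log² n) and O(n² log n) ✓
  C. log₁₀(n) — O(log n) does not grow strictly faster than f(n)
  D. log²(n) — O(log² n) does not grow strictly faster than f(n)

Only option B (n² + n) lies strictly between.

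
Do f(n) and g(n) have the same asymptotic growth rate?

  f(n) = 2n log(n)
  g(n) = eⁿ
False

f(n) = 2n log(n) is O(n log n), and g(n) = eⁿ is O(eⁿ).
Since they have different growth rates, f(n) = Θ(g(n)) is false.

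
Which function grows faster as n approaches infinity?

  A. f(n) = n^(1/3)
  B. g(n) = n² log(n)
B

f(n) = n^(1/3) is O(n^(1/3)), while g(n) = n² log(n) is O(n² log n).
Since O(n² log n) grows faster than O(n^(1/3)), g(n) dominates.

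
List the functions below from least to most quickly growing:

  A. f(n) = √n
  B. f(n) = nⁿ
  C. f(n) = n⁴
A < C < B

Comparing growth rates:
A = √n is O(√n)
C = n⁴ is O(n⁴)
B = nⁿ is O(nⁿ)

Therefore, the order from slowest to fastest is: A < C < B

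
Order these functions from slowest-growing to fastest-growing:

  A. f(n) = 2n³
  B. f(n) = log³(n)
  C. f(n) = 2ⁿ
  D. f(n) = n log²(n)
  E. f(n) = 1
E < B < D < A < C

Comparing growth rates:
E = 1 is O(1)
B = log³(n) is O(log³ n)
D = n log²(n) is O(n log² n)
A = 2n³ is O(n³)
C = 2ⁿ is O(2ⁿ)

Therefore, the order from slowest to fastest is: E < B < D < A < C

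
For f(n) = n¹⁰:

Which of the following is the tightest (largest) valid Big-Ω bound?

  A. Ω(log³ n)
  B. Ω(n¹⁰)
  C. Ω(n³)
B

f(n) = n¹⁰ is Ω(n¹⁰).
All listed options are valid Big-Ω bounds (lower bounds),
but Ω(n¹⁰) is the tightest (largest valid bound).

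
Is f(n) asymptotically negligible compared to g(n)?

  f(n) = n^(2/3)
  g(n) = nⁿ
True

f(n) = n^(2/3) is O(n^(2/3)), and g(n) = nⁿ is O(nⁿ).
Since O(n^(2/3)) grows strictly slower than O(nⁿ), f(n) = o(g(n)) is true.
This means lim(n→∞) f(n)/g(n) = 0.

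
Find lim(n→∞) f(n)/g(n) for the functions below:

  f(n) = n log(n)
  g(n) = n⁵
0

Since n log(n) (O(n log n)) grows slower than n⁵ (O(n⁵)),
the ratio f(n)/g(n) → 0 as n → ∞.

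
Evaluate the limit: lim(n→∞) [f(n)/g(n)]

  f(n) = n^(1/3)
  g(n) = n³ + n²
0

Since n^(1/3) (O(n^(1/3))) grows slower than n³ + n² (O(n³)),
the ratio f(n)/g(n) → 0 as n → ∞.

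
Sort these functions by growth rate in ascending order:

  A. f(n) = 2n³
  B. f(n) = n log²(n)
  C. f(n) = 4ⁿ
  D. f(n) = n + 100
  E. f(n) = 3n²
D < B < E < A < C

Comparing growth rates:
D = n + 100 is O(n)
B = n log²(n) is O(n log² n)
E = 3n² is O(n²)
A = 2n³ is O(n³)
C = 4ⁿ is O(4ⁿ)

Therefore, the order from slowest to fastest is: D < B < E < A < C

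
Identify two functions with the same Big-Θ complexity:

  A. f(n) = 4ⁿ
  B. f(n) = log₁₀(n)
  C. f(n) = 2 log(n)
B and C

Examining each function:
  A. 4ⁿ is O(4ⁿ)
  B. log₁₀(n) is O(log n)
  C. 2 log(n) is O(log n)

Functions B and C both have the same complexity class.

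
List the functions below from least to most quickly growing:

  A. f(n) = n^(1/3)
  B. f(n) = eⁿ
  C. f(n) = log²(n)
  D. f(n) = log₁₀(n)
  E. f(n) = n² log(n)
D < C < A < E < B

Comparing growth rates:
D = log₁₀(n) is O(log n)
C = log²(n) is O(log² n)
A = n^(1/3) is O(n^(1/3))
E = n² log(n) is O(n² log n)
B = eⁿ is O(eⁿ)

Therefore, the order from slowest to fastest is: D < C < A < E < B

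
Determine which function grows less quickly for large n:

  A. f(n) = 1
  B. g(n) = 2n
A

f(n) = 1 is O(1), while g(n) = 2n is O(n).
Since O(1) grows slower than O(n), f(n) is dominated.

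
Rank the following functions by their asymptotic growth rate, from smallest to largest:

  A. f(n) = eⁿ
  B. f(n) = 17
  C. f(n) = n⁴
B < C < A

Comparing growth rates:
B = 17 is O(1)
C = n⁴ is O(n⁴)
A = eⁿ is O(eⁿ)

Therefore, the order from slowest to fastest is: B < C < A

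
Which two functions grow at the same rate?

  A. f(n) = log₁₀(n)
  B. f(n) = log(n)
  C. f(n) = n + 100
A and B

Examining each function:
  A. log₁₀(n) is O(log n)
  B. log(n) is O(log n)
  C. n + 100 is O(n)

Functions A and B both have the same complexity class.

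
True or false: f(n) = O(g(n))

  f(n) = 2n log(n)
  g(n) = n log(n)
True

f(n) = 2n log(n) and g(n) = n log(n) are both O(n log n).
Big-O permits equal growth rates (f ≤ c·g for some c), so f(n) = O(g(n)) is true.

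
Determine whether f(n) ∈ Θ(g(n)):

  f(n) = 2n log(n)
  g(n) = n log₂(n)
True

f(n) = 2n log(n) and g(n) = n log₂(n) are both O(n log n).
Since they have the same asymptotic growth rate, f(n) = Θ(g(n)) is true.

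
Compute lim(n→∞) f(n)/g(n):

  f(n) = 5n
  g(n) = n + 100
5

Since 5n and n + 100 have the same growth rate (O(n)),
the ratio converges to a constant: 5.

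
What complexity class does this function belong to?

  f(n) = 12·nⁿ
O(nⁿ)

The dominant term in 12·nⁿ is 12·nⁿ, which is Θ(nⁿ).
Constants are absorbed, so the tightest bound is O(nⁿ).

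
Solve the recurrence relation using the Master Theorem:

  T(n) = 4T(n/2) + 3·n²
Θ(n² log n)

Master Theorem: a = 4, b = 2, f(n) = 3·n².
Compute the critical exponent d = log₂(4) = 2.
Compare f(n) = Θ(n²) against n^d:
  k = 2 = d, so f(n) = Θ(n^d) — Case 2.
  Work is balanced across levels: T(n) = Θ(n^d log n) = Θ(n² log n).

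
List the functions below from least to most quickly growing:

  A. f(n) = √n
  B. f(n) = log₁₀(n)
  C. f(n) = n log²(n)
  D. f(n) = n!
B < A < C < D

Comparing growth rates:
B = log₁₀(n) is O(log n)
A = √n is O(√n)
C = n log²(n) is O(n log² n)
D = n! is O(n!)

Therefore, the order from slowest to fastest is: B < A < C < D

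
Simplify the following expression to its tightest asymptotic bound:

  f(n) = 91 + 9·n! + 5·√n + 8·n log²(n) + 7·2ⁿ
Θ(n!)

Order the terms by growth rate: 91 ≺ 5·√n ≺ 8·n log²(n) ≺ 7·2ⁿ ≺ 9·n!.
The fastest-growing term 9·n! dominates as n → ∞; dropping its constant factor gives Θ(n!).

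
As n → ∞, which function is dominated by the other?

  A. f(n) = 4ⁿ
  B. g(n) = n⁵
B

f(n) = 4ⁿ is O(4ⁿ), while g(n) = n⁵ is O(n⁵).
Since O(n⁵) grows slower than O(4ⁿ), g(n) is dominated.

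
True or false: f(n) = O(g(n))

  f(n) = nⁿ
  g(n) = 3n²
False

f(n) = nⁿ is O(nⁿ), and g(n) = 3n² is O(n²).
Since O(nⁿ) grows faster than O(n²), f(n) = O(g(n)) is false.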